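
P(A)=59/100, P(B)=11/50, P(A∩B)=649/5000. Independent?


P(A)×P(B) = 649/5000
P(A∩B) = 649/5000
Equal ✓ → Independent

Yes, independent


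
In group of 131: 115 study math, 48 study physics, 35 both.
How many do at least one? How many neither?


|A∪B| = 115+48-35 = 128
Neither = 131-128 = 3

At least one: 128; Neither: 3


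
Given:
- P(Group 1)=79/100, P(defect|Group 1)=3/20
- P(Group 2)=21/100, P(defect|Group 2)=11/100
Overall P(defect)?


P(B) = Σ P(B|Aᵢ)×P(Aᵢ)
  3/20×79/100 = 237/2000
  11/100×21/100 = 231/10000
Sum = 177/1250

P(defect) = 177/1250 ≈ 14.16%


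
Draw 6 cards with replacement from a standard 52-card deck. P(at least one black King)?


P(not a black King) = 50/52 = 25/26
P(none in 6 draws) = (25/26)^6 = 244140625/308915776
P(≥1 black King) = 1 - 244140625/308915776 = 64775151/308915776

P = 64775151/308915776 ≈ 20.97%


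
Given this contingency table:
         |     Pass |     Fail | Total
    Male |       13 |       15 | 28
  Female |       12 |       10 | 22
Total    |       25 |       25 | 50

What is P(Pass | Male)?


P(Pass | Male) = 13/(13+15) = 13/28

P(Pass|Male) = 13/28 ≈ 46.43%


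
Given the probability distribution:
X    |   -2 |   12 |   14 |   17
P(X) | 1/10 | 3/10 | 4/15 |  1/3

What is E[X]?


E[X] = Σ x·P(X=x)
= (-2)×(1/10) + (12)×(3/10) + (14)×(4/15) + (17)×(1/3)
= 64/5

E[X] = 64/5


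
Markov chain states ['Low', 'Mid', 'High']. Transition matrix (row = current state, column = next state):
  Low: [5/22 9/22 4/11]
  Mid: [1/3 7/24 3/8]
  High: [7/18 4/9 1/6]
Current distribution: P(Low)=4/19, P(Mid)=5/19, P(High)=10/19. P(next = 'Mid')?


P(next=Mid) = Σᵢ P(now=i)×P(i→Mid)
= 4/19×9/22 + 5/19×7/24 + 10/19×4/9
= 18/209 + 35/456 + 40/171 = 5971/15048

P = 5971/15048 ≈ 0.3968


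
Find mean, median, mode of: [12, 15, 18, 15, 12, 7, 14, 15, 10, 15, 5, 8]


Sorted: [5, 7, 8, 10, 12, 12, 14, 15, 15, 15, 15, 18]
Mean = 146/12 = 73/6
Median = 13
Freq: {12: 2, 15: 4, 18: 1, 7: 1, 14: 1, 10: 1, 5: 1, 8: 1}
Mode: [15]

Mean=73/6, Median=13, Mode=15


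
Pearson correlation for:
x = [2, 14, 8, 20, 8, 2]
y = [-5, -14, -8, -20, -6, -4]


n=6, Σx=54, Σy=-57, Σxy=-726, Σx²=732, Σy²=737
r = (6×(-726) - 54×(-57))/√((6×732 - 54²)(6×737 - (-57)²))
= -1278/√(1476×1173) = -1278/√1731348 ≈ -1278/1315.8070 ≈ -0.9713

r ≈ -0.9713


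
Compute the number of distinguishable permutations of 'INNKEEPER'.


Letters: 9, freq: {'I': 1, 'N': 2, 'K': 1, 'E': 3, 'P': 1, 'R': 1}
9!/(1!×2!×1!×3!×1!×1!) = 362880/12 = 30240

30240


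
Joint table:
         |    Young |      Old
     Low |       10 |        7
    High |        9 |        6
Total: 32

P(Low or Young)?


P(Low∨Young) = P(Low) + P(Young) - P(Low∧Young)
= (17 + 19 - 10)/32 = 26/32 = 13/16

P = 13/16 ≈ 81.25%


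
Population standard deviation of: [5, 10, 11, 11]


Mean = 37/4
  (5-37/4)²=289/16
  (10-37/4)²=9/16
  (11-37/4)²=49/16
  (11-37/4)²=49/16
Σ(x-μ)² = 99/4
σ² = (99/4)/4 = 99/16

σ = √(99/16) ≈ 2.4875


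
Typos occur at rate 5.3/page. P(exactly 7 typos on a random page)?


Poisson(λ=5.3): P(X=7) = e^(-λ)×λ^k/k!
= e^(-5.3) × 5.3^7 / 7!
≈ 0.004991593907 × 117471.113984 / 5040 ≈ 0.116343

P(X=7) ≈ 0.116343 ≈ 11.63%


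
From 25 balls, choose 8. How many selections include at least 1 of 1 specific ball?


Complement: C(25,8) - C(24,8) = 1081575 - 735471 = 346104

346104


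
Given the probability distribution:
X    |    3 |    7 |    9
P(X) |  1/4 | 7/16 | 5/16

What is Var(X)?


E[X] = 53/8
E[X²] = 49
Var(X) = E[X²] - (E[X])² = 49 - 2809/64 = 327/64

Var(X) = 327/64 ≈ 5.1094


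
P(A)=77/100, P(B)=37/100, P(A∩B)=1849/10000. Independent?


P(A)×P(B) = 2849/10000
P(A∩B) = 1849/10000
Not equal → NOT independent

No, not independent


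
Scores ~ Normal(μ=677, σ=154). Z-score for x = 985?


z = (x - μ)/σ = (985 - 677)/154 = 2.0

z = 2.0


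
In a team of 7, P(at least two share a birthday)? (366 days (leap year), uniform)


P(all different) = Π(366-i)/366 for i=0..6
= 0.943914
P(match) = 1 - 0.943914 = 0.056086

P ≈ 0.0561 ≈ 5.61%


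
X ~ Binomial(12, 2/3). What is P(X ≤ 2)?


P(X ≤ 2) = Σ P(X=i) for i=0..2
P(X=0) = 1/531441
P(X=1) = 8/177147
P(X=2) = 88/177147
Sum = 289/531441

P(X ≤ 2) = 289/531441 ≈ 0.05%


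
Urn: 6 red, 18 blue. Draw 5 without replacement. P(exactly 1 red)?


Hypergeometric: C(6,1)×C(18,4)/C(24,5)
= 6×3060/42504 = 765/1771

P(X=1) = 765/1771 ≈ 43.20%


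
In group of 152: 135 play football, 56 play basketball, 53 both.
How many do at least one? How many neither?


|A∪B| = 135+56-53 = 138
Neither = 152-138 = 14

At least one: 138; Neither: 14


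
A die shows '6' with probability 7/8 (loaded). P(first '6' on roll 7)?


Geometric: P(X=7) = (1-p)^(k-1)×p = (1/8)^6×7/8 = 7/2097152

P(X=7) = 7/2097152 ≈ 0.00%


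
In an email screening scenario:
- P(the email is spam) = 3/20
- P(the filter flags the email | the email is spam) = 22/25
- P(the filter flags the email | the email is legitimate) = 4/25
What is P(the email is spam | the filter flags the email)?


Using Bayes' theorem:
P(A|B) = P(B|A)·P(A) / P(B)

P(the filter flags the email) = 22/25 × 3/20 + 4/25 × 17/20
= 33/250 + 17/125 = 67/250

P(the email is spam|the filter flags the email) = (33/250) / (67/250) = 33/67

P(the email is spam|the filter flags the email) = 33/67 ≈ 49.25%


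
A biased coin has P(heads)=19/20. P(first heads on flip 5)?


Geometric: P(X=5) = (1-p)^(k-1)×p = (1/20)^4×19/20 = 19/3200000

P(X=5) = 19/3200000 ≈ 0.00%


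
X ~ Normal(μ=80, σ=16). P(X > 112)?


z = (112-80)/16 = 2.0
P(X > 112) = 1 - P(Z ≤ 2.0) = 1 - 0.9772 = 0.0228

P(X > 112) ≈ 0.0228


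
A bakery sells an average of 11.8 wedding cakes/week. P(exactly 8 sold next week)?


Poisson(λ=11.8): P(X=8) = e^(-λ)×λ^k/k!
= e^(-11.8) × 11.8^8 / 8!
≈ 7.504557915e-06 × 375885920.267 / 40320 ≈ 0.069962

P(X=8) ≈ 0.069962 ≈ 7.00%


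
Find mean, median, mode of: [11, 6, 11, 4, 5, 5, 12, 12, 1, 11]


Sorted: [1, 4, 5, 5, 6, 11, 11, 11, 12, 12]
Mean = 78/10 = 39/5
Median = 17/2
Freq: {11: 3, 6: 1, 4: 1, 5: 2, 12: 2, 1: 1}
Mode: [11]

Mean=39/5, Median=17/2, Mode=11


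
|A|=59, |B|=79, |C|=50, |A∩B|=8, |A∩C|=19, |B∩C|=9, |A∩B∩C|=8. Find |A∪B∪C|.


|A∪B∪C| = 59+79+50-8-19-9+8 = 160

|A∪B∪C| = 160


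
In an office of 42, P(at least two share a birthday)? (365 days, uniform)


P(all different) = Π(365-i)/365 for i=0..41
= 0.085970
P(match) = 1 - 0.085970 = 0.914030

P ≈ 0.9140 ≈ 91.40%


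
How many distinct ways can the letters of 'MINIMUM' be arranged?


Letters: 7, freq: {'M': 3, 'I': 2, 'N': 1, 'U': 1}
7!/(3!×2!×1!×1!) = 5040/12 = 420

420


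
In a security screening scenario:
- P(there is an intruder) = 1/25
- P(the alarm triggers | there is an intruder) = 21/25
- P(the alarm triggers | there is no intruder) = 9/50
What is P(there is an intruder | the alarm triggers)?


Using Bayes' theorem:
P(A|B) = P(B|A)·P(A) / P(B)

P(the alarm triggers) = 21/25 × 1/25 + 9/50 × 24/25
= 21/625 + 108/625 = 129/625

P(there is an intruder|the alarm triggers) = (21/625) / (129/625) = 7/43

P(there is an intruder|the alarm triggers) = 7/43 ≈ 16.28%


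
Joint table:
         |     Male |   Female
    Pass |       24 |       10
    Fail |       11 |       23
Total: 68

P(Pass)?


P(Pass) = (24+10)/68 = 34/68 = 1/2

P(Pass) = 1/2 ≈ 50.00%


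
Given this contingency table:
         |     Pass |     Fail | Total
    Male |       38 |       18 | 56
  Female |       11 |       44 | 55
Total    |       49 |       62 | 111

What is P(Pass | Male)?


P(Pass | Male) = 38/(38+18) = 38/56 = 19/28

P(Pass|Male) = 19/28 ≈ 67.86%


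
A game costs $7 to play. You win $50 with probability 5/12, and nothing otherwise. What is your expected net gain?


E[gain] = (50-7)×5/12 + (-7)×7/12
= 215/12 - 49/12 = 83/6

Expected net gain = $83/6 ≈ $13.83


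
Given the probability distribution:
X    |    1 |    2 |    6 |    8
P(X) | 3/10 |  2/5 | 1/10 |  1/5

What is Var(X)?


E[X] = 33/10
E[X²] = 183/10
Var(X) = E[X²] - (E[X])² = 183/10 - 1089/100 = 741/100

Var(X) = 741/100 ≈ 7.4100


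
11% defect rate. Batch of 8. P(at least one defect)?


P(all good) = (89/100)^8 = 3936588805702081/10000000000000000
P(≥1 defect) = 6063411194297919/10000000000000000

P = 6063411194297919/10000000000000000 ≈ 60.63%


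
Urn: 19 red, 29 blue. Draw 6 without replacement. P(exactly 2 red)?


Hypergeometric: C(19,2)×C(29,4)/C(48,6)
= 171×23751/12271512 = 1353807/4090504

P(X=2) = 1353807/4090504 ≈ 33.10%


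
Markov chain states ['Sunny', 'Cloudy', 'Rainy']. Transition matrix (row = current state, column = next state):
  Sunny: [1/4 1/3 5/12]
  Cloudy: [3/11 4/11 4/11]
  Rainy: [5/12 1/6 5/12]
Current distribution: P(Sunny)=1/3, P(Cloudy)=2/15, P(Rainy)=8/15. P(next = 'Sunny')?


P(next=Sunny) = Σᵢ P(now=i)×P(i→Sunny)
= 1/3×1/4 + 2/15×3/11 + 8/15×5/12
= 1/12 + 2/55 + 2/9 = 677/1980

P = 677/1980 ≈ 0.3419


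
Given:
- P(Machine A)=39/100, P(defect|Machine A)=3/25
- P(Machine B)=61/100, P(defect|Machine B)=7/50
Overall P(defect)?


P(B) = Σ P(B|Aᵢ)×P(Aᵢ)
  3/25×39/100 = 117/2500
  7/50×61/100 = 427/5000
Sum = 661/5000

P(defect) = 661/5000 ≈ 13.22%


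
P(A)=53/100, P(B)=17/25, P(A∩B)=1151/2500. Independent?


P(A)×P(B) = 901/2500
P(A∩B) = 1151/2500
Not equal → NOT independent

No, not independent


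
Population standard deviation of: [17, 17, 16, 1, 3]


Mean = 54/5
  (17-54/5)²=961/25
  (17-54/5)²=961/25
  (16-54/5)²=676/25
  (1-54/5)²=2401/25
  (3-54/5)²=1521/25
Σ(x-μ)² = 1304/5
σ² = (1304/5)/5 = 1304/25

σ = √(1304/25) ≈ 7.2222


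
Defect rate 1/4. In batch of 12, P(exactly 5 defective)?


Binomial: P(X=5) = C(12,5)×p^5×(1-p)^7
= 792 × 1/1024 × 2187/16384 = 216513/2097152

P(X=5) = 216513/2097152 ≈ 10.32%


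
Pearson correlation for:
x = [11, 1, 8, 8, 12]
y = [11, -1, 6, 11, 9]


n=5, Σx=40, Σy=36, Σxy=364, Σx²=394, Σy²=360
r = (5×364 - 40×36)/√((5×394 - 40²)(5×360 - 36²))
= 380/√(370×504) = 380/√186480 ≈ 380/431.8333 ≈ 0.8800

r ≈ 0.8800


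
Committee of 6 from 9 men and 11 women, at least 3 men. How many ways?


Count by #men:
  3M,3W: C(9,3)×C(11,3)=13860
  4M,2W: C(9,4)×C(11,2)=6930
  5M,1W: C(9,5)×C(11,1)=1386
  6M,0W: C(9,6)×C(11,0)=84
Total = 22260

22260


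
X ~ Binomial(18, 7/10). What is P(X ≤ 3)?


P(X ≤ 3) = Σ P(X=i) for i=0..3
P(X=0) = 387420489/1000000000000000000
P(X=1) = 8135830269/500000000000000000
P(X=2) = 322721267337/1000000000000000000
P(X=3) = 251005430151/62500000000000000
Sum = 217773361539/50000000000000000

P(X ≤ 3) = 217773361539/50000000000000000 ≈ 0.00%


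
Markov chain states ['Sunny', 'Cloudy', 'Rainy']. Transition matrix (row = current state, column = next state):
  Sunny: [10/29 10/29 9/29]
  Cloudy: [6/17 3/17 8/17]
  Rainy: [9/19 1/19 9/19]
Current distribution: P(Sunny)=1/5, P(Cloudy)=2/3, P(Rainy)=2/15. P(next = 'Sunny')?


P(next=Sunny) = Σᵢ P(now=i)×P(i→Sunny)
= 1/5×10/29 + 2/3×6/17 + 2/15×9/19
= 2/29 + 4/17 + 6/95 = 17208/46835

P = 17208/46835 ≈ 0.3674


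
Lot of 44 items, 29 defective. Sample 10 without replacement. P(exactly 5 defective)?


Hypergeometric: C(29,5)×C(15,5)/C(44,10)
= 118755×3003/2481256778 = 356265/2478778

P(X=5) = 356265/2478778 ≈ 14.37%


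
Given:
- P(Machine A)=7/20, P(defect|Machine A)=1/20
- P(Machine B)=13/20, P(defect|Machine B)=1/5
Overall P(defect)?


P(B) = Σ P(B|Aᵢ)×P(Aᵢ)
  1/20×7/20 = 7/400
  1/5×13/20 = 13/100
Sum = 59/400

P(defect) = 59/400 ≈ 14.75%


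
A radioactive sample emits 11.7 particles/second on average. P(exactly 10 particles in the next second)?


Poisson(λ=11.7): P(X=10) = e^(-λ)×λ^k/k!
= e^(-11.7) × 11.7^10 / 10!
≈ 8.293819161e-06 × 48068283892.4 / 3628800 ≈ 0.109863

P(X=10) ≈ 0.109863 ≈ 10.99%


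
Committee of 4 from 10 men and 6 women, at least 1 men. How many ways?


Count by #men:
  1M,3W: C(10,1)×C(6,3)=200
  2M,2W: C(10,2)×C(6,2)=675
  3M,1W: C(10,3)×C(6,1)=720
  4M,0W: C(10,4)×C(6,0)=210
Total = 1805

1805


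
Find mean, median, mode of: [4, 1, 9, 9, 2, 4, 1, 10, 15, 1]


Sorted: [1, 1, 1, 2, 4, 4, 9, 9, 10, 15]
Mean = 56/10 = 28/5
Median = 4
Freq: {4: 2, 1: 3, 9: 2, 2: 1, 10: 1, 15: 1}
Mode: [1]

Mean=28/5, Median=4, Mode=1


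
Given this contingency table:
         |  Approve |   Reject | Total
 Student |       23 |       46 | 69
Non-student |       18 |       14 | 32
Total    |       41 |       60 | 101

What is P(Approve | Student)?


P(Approve | Student) = 23/(23+46) = 23/69 = 1/3

P(Approve|Student) = 1/3 ≈ 33.33%


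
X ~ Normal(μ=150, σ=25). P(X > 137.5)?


z = (137.5-150)/25 = -0.5
P(X > 137.5) = 1 - P(Z ≤ -0.5) = 1 - 0.3085 = 0.6915

P(X > 137.5) ≈ 0.6915


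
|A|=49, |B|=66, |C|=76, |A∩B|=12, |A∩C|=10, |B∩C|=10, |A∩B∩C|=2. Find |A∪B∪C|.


|A∪B∪C| = 49+66+76-12-10-10+2 = 161

|A∪B∪C| = 161


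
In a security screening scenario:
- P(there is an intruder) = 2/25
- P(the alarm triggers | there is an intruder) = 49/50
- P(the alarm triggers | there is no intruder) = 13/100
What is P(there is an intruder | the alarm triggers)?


Using Bayes' theorem:
P(A|B) = P(B|A)·P(A) / P(B)

P(the alarm triggers) = 49/50 × 2/25 + 13/100 × 23/25
= 49/625 + 299/2500 = 99/500

P(there is an intruder|the alarm triggers) = (49/625) / (99/500) = 196/495

P(there is an intruder|the alarm triggers) = 196/495 ≈ 39.60%


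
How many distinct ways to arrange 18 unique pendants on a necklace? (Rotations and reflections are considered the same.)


Free circular arrangements: rotations and reflections both identified.
(n-1)!/2 = 17!/2 = 355687428096000/2 = 177843714048000

177843714048000


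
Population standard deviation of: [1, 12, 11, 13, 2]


Mean = 39/5
  (1-39/5)²=1156/25
  (12-39/5)²=441/25
  (11-39/5)²=256/25
  (13-39/5)²=676/25
  (2-39/5)²=841/25
Σ(x-μ)² = 674/5
σ² = (674/5)/5 = 674/25

σ = √(674/25) ≈ 5.1923


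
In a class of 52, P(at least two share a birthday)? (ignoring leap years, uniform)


P(all different) = Π(365-i)/365 for i=0..51
= 0.021995
P(match) = 1 - 0.021995 = 0.978005

P ≈ 0.9780 ≈ 97.80%


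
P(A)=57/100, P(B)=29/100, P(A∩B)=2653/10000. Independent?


P(A)×P(B) = 1653/10000
P(A∩B) = 2653/10000
Not equal → NOT independent

No, not independent


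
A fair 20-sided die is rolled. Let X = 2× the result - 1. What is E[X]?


E[die] = (1+20)/2 = 21/2
E[X] = 2×21/2 - 1 = 20

E[X] = 20


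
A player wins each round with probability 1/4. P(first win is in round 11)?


Geometric: P(X=11) = (1-p)^(k-1)×p = (3/4)^10×1/4 = 59049/4194304

P(X=11) = 59049/4194304 ≈ 1.41%


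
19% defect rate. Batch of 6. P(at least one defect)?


P(all good) = (81/100)^6 = 282429536481/1000000000000
P(≥1 defect) = 717570463519/1000000000000

P = 717570463519/1000000000000 ≈ 71.76%


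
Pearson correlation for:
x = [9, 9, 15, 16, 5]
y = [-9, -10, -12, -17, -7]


n=5, Σx=54, Σy=-55, Σxy=-658, Σx²=668, Σy²=663
r = (5×(-658) - 54×(-55))/√((5×668 - 54²)(5×663 - (-55)²))
= -320/√(424×290) = -320/√122960 ≈ -320/350.6565 ≈ -0.9126

r ≈ -0.9126


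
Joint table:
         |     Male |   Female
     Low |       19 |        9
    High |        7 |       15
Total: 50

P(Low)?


P(Low) = (19+9)/50 = 28/50 = 14/25

P(Low) = 14/25 ≈ 56.00%


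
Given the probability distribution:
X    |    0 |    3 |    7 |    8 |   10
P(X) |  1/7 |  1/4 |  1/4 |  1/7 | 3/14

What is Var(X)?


E[X] = 81/14
E[X²] = 631/14
Var(X) = E[X²] - (E[X])² = 631/14 - 6561/196 = 2273/196

Var(X) = 2273/196 ≈ 11.5969


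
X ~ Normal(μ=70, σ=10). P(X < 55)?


z = (55-70)/10 = -1.5
P(Z < -1.5) = 0.0668

P(X < 55) ≈ 0.0668


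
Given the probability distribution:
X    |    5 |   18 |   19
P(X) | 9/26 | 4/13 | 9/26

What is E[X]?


E[X] = Σ x·P(X=x)
= (5)×(9/26) + (18)×(4/13) + (19)×(9/26)
= 180/13

E[X] = 180/13


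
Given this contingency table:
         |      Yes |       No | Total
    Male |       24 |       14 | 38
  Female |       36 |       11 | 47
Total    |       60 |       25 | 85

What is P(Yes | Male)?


P(Yes | Male) = 24/(24+14) = 24/38 = 12/19

P(Yes|Male) = 12/19 ≈ 63.16%


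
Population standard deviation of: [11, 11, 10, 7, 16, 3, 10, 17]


Mean = 85/8
  (11-85/8)²=9/64
  (11-85/8)²=9/64
  (10-85/8)²=25/64
  (7-85/8)²=841/64
  (16-85/8)²=1849/64
  (3-85/8)²=3721/64
  (10-85/8)²=25/64
  (17-85/8)²=2601/64
Σ(x-μ)² = 1135/8
σ² = (1135/8)/8 = 1135/64

σ = √(1135/64) ≈ 4.2112


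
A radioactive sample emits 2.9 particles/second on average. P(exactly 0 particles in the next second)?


Poisson(λ=2.9): P(X=0) = e^(-λ)×λ^k/k!
= e^(-2.9) × 2.9^0 / 0!
≈ 0.05502322006 × 1 / 1 ≈ 0.055023

P(X=0) ≈ 0.055023 ≈ 5.50%


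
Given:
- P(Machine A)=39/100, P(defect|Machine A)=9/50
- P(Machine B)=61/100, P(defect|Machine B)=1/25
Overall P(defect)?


P(B) = Σ P(B|Aᵢ)×P(Aᵢ)
  9/50×39/100 = 351/5000
  1/25×61/100 = 61/2500
Sum = 473/5000

P(defect) = 473/5000 ≈ 9.46%


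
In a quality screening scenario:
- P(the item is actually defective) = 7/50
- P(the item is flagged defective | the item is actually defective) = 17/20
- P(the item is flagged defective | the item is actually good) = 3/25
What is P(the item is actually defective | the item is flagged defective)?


Using Bayes' theorem:
P(A|B) = P(B|A)·P(A) / P(B)

P(the item is flagged defective) = 17/20 × 7/50 + 3/25 × 43/50
= 119/1000 + 129/1250 = 1111/5000

P(the item is actually defective|the item is flagged defective) = (119/1000) / (1111/5000) = 595/1111

P(the item is actually defective|the item is flagged defective) = 595/1111 ≈ 53.56%


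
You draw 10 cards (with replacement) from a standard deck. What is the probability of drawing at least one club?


P(not a club) = 39/52 = 3/4
P(none in 10 draws) = (3/4)^10 = 59049/1048576
P(≥1 club) = 1 - 59049/1048576 = 989527/1048576

P = 989527/1048576 ≈ 94.37%


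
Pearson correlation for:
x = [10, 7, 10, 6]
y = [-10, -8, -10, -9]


n=4, Σx=33, Σy=-37, Σxy=-310, Σx²=285, Σy²=345
r = (4×(-310) - 33×(-37))/√((4×285 - 33²)(4×345 - (-37)²))
= -19/√(51×11) = -19/√561 ≈ -19/23.6854 ≈ -0.8022

r ≈ -0.8022


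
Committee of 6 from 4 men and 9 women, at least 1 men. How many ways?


Count by #men:
  1M,5W: C(4,1)×C(9,5)=504
  2M,4W: C(4,2)×C(9,4)=756
  3M,3W: C(4,3)×C(9,3)=336
  4M,2W: C(4,4)×C(9,2)=36
Total = 1632

1632


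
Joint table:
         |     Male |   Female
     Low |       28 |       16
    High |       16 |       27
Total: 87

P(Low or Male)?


P(Low∨Male) = P(Low) + P(Male) - P(Low∧Male)
= (44 + 44 - 28)/87 = 60/87 = 20/29

P = 20/29 ≈ 68.97%


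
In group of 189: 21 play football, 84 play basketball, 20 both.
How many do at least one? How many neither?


|A∪B| = 21+84-20 = 85
Neither = 189-85 = 104

At least one: 85; Neither: 104


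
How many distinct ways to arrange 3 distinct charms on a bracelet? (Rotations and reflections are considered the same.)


Free circular arrangements: rotations and reflections both identified.
(n-1)!/2 = 2!/2 = 2/2 = 1

1


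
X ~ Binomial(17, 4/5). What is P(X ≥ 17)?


P(X ≥ 17) = Σ P(X=i) for i=17..17
P(X=17) = 17179869184/762939453125
Sum = 17179869184/762939453125

P(X ≥ 17) = 17179869184/762939453125 ≈ 2.25%


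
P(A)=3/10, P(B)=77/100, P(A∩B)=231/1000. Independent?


P(A)×P(B) = 231/1000
P(A∩B) = 231/1000
Equal ✓ → Independent

Yes, independent


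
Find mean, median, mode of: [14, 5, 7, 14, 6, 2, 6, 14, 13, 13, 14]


Sorted: [2, 5, 6, 6, 7, 13, 13, 14, 14, 14, 14]
Mean = 108/11
Median = 13
Freq: {14: 4, 5: 1, 7: 1, 6: 2, 2: 1, 13: 2}
Mode: [14]

Mean=108/11, Median=13, Mode=14


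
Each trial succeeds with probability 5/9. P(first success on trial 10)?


Geometric: P(X=10) = (1-p)^(k-1)×p = (4/9)^9×5/9 = 1310720/3486784401

P(X=10) = 1310720/3486784401 ≈ 0.04%


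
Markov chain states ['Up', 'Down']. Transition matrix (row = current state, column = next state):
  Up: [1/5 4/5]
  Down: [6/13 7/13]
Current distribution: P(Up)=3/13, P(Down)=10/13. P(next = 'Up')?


P(next=Up) = Σᵢ P(now=i)×P(i→Up)
= 3/13×1/5 + 10/13×6/13
= 3/65 + 60/169 = 339/845

P = 339/845 ≈ 0.4012


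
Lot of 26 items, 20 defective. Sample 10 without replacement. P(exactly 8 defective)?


Hypergeometric: C(20,8)×C(6,2)/C(26,10)
= 125970×15/5311735 = 90/253

P(X=8) = 90/253 ≈ 35.57%


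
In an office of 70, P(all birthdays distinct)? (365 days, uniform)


P(all different) = Π(365-i)/365 for i=0..69
= (365/365)×(364/365)×...×(296/365)
= 0.000840

P ≈ 0.0008 ≈ 0.08%


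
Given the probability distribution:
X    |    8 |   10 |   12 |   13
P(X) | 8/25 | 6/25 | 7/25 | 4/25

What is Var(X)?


E[X] = 52/5
E[X²] = 2796/25
Var(X) = E[X²] - (E[X])² = 2796/25 - 2704/25 = 92/25

Var(X) = 92/25 ≈ 3.6800


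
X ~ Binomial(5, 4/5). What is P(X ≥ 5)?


P(X ≥ 5) = Σ P(X=i) for i=5..5
P(X=5) = 1024/3125
Sum = 1024/3125

P(X ≥ 5) = 1024/3125 ≈ 32.77%


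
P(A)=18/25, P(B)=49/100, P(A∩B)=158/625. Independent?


P(A)×P(B) = 441/1250
P(A∩B) = 158/625
Not equal → NOT independent

No, not independent


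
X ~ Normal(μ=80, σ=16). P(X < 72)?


z = (72-80)/16 = -0.5
P(Z < -0.5) = 0.3085

P(X < 72) ≈ 0.3085


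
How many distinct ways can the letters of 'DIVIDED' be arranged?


Letters: 7, freq: {'D': 3, 'I': 2, 'V': 1, 'E': 1}
7!/(3!×2!×1!×1!) = 5040/12 = 420

420


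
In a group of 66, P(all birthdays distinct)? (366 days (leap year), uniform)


P(all different) = Π(366-i)/366 for i=0..65
= (366/366)×(365/366)×...×(301/366)
= 0.001939

P ≈ 0.0019 ≈ 0.19%


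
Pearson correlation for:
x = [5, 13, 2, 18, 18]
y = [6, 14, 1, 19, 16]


n=5, Σx=56, Σy=56, Σxy=844, Σx²=846, Σy²=850
r = (5×844 - 56×56)/√((5×846 - 56²)(5×850 - 56²))
= 1084/√(1094×1114) = 1084/√1218716 ≈ 1084/1103.9547 ≈ 0.9819

r ≈ 0.9819


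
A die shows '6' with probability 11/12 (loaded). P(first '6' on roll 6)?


Geometric: P(X=6) = (1-p)^(k-1)×p = (1/12)^5×11/12 = 11/2985984

P(X=6) = 11/2985984 ≈ 0.00%


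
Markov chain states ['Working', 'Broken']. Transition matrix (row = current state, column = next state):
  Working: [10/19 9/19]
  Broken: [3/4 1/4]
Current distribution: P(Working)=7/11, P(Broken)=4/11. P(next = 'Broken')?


P(next=Broken) = Σᵢ P(now=i)×P(i→Broken)
= 7/11×9/19 + 4/11×1/4
= 63/209 + 1/11 = 82/209

P = 82/209 ≈ 0.3923


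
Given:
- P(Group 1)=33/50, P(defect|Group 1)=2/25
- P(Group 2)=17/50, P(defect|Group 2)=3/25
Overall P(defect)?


P(B) = Σ P(B|Aᵢ)×P(Aᵢ)
  2/25×33/50 = 33/625
  3/25×17/50 = 51/1250
Sum = 117/1250

P(defect) = 117/1250 ≈ 9.36%


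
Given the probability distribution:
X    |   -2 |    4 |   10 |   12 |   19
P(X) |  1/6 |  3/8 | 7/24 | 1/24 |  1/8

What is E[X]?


E[X] = Σ x·P(X=x)
= (-2)×(1/6) + (4)×(3/8) + (10)×(7/24) + (12)×(1/24) + (19)×(1/8)
= 167/24

E[X] = 167/24


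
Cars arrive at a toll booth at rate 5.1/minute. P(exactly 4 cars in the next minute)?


Poisson(λ=5.1): P(X=4) = e^(-λ)×λ^k/k!
= e^(-5.1) × 5.1^4 / 4!
≈ 0.006096746566 × 676.5201 / 24 ≈ 0.171857

P(X=4) ≈ 0.171857 ≈ 17.19%


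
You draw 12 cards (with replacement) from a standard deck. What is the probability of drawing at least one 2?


P(not a 2) = 48/52 = 12/13
P(none in 12 draws) = (12/13)^12 = 8916100448256/23298085122481
P(≥1 2) = 1 - 8916100448256/23298085122481 = 14381984674225/23298085122481

P = 14381984674225/23298085122481 ≈ 61.73%


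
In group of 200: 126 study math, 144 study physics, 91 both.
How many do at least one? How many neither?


|A∪B| = 126+144-91 = 179
Neither = 200-179 = 21

At least one: 179; Neither: 21


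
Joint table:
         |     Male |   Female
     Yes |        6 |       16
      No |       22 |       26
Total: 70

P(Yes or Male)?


P(Yes∨Male) = P(Yes) + P(Male) - P(Yes∧Male)
= (22 + 28 - 6)/70 = 44/70 = 22/35

P = 22/35 ≈ 62.86%


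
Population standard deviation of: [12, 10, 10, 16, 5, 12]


Mean = 65/6
  (12-65/6)²=49/36
  (10-65/6)²=25/36
  (10-65/6)²=25/36
  (16-65/6)²=961/36
  (5-65/6)²=1225/36
  (12-65/6)²=49/36
Σ(x-μ)² = 389/6
σ² = (389/6)/6 = 389/36

σ = √(389/36) ≈ 3.2872


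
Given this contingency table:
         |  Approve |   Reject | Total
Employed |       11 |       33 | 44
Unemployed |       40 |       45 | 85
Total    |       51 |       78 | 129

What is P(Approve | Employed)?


P(Approve | Employed) = 11/(11+33) = 11/44 = 1/4

P(Approve|Employed) = 1/4 ≈ 25.00%


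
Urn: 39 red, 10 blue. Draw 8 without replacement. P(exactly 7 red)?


Hypergeometric: C(39,7)×C(10,1)/C(49,8)
= 15380937×10/450978066 = 776815/2277667

P(X=7) = 776815/2277667 ≈ 34.11%


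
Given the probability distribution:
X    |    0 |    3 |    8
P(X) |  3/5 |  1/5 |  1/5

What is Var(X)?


E[X] = 11/5
E[X²] = 73/5
Var(X) = E[X²] - (E[X])² = 73/5 - 121/25 = 244/25

Var(X) = 244/25 ≈ 9.7600


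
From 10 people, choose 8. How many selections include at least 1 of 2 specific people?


Complement: C(10,8) - C(8,8) = 45 - 1 = 44

44


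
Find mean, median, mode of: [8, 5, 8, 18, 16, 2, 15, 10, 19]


Sorted: [2, 5, 8, 8, 10, 15, 16, 18, 19]
Mean = 101/9
Median = 10
Freq: {8: 2, 5: 1, 18: 1, 16: 1, 2: 1, 15: 1, 10: 1, 19: 1}
Mode: [8]

Mean=101/9, Median=10, Mode=8


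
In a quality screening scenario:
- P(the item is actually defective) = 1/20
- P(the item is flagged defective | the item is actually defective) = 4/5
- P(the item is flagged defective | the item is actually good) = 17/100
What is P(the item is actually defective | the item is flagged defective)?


Using Bayes' theorem:
P(A|B) = P(B|A)·P(A) / P(B)

P(the item is flagged defective) = 4/5 × 1/20 + 17/100 × 19/20
= 1/25 + 323/2000 = 403/2000

P(the item is actually defective|the item is flagged defective) = (1/25) / (403/2000) = 80/403

P(the item is actually defective|the item is flagged defective) = 80/403 ≈ 19.85%


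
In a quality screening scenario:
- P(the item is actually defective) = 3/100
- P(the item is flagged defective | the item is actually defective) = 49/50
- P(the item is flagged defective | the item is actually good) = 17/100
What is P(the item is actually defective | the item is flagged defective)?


Using Bayes' theorem:
P(A|B) = P(B|A)·P(A) / P(B)

P(the item is flagged defective) = 49/50 × 3/100 + 17/100 × 97/100
= 147/5000 + 1649/10000 = 1943/10000

P(the item is actually defective|the item is flagged defective) = (147/5000) / (1943/10000) = 294/1943

P(the item is actually defective|the item is flagged defective) = 294/1943 ≈ 15.13%


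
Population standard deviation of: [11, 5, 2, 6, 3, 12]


Mean = 39/6 = 13/2
  (11-13/2)²=81/4
  (5-13/2)²=9/4
  (2-13/2)²=81/4
  (6-13/2)²=1/4
  (3-13/2)²=49/4
  (12-13/2)²=121/4
Σ(x-μ)² = 171/2
σ² = (171/2)/6 = 57/4

σ = √(57/4) ≈ 3.7749


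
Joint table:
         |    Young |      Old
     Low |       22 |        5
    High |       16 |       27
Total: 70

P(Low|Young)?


P(Low|Young) = 22/(22+16) = 22/38 = 11/19

P = 11/19 ≈ 57.89%


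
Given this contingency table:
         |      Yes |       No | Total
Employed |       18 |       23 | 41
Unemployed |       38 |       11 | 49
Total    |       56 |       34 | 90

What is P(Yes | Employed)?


P(Yes | Employed) = 18/(18+23) = 18/41

P(Yes|Employed) = 18/41 ≈ 43.90%


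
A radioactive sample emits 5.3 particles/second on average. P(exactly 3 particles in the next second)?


Poisson(λ=5.3): P(X=3) = e^(-λ)×λ^k/k!
= e^(-5.3) × 5.3^3 / 3!
≈ 0.004991593907 × 148.877 / 6 ≈ 0.123856

P(X=3) ≈ 0.123856 ≈ 12.39%


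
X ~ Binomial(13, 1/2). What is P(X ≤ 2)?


P(X ≤ 2) = Σ P(X=i) for i=0..2
P(X=0) = 1/8192
P(X=1) = 13/8192
P(X=2) = 39/4096
Sum = 23/2048

P(X ≤ 2) = 23/2048 ≈ 1.12%


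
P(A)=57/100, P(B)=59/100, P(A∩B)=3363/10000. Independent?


P(A)×P(B) = 3363/10000
P(A∩B) = 3363/10000
Equal ✓ → Independent

Yes, independent


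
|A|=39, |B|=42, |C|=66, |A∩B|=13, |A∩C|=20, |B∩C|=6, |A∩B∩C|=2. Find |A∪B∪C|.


|A∪B∪C| = 39+42+66-13-20-6+2 = 110

|A∪B∪C| = 110


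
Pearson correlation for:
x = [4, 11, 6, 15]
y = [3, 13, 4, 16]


n=4, Σx=36, Σy=36, Σxy=419, Σx²=398, Σy²=450
r = (4×419 - 36×36)/√((4×398 - 36²)(4×450 - 36²))
= 380/√(296×504) = 380/√149184 ≈ 380/386.2434 ≈ 0.9838

r ≈ 0.9838


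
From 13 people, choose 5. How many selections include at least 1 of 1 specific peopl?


Complement: C(13,5) - C(12,5) = 1287 - 792 = 495

495


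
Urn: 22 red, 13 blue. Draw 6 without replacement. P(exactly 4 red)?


Hypergeometric: C(22,4)×C(13,2)/C(35,6)
= 7315×78/1623160 = 741/2108

P(X=4) = 741/2108 ≈ 35.15%


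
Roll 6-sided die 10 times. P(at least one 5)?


P(no 5)^10 = (5/6)^10 = 9765625/60466176
P(≥1) = 1 - 9765625/60466176 = 50700551/60466176

P = 50700551/60466176 ≈ 83.85%


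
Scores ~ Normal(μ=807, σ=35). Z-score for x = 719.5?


z = (x - μ)/σ = (719.5 - 807)/35 = -2.5

z = -2.5


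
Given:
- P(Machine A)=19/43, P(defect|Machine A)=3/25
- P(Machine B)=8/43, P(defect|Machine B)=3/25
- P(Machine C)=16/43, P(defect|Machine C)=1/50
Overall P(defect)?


P(B) = Σ P(B|Aᵢ)×P(Aᵢ)
  3/25×19/43 = 57/1075
  3/25×8/43 = 24/1075
  1/50×16/43 = 8/1075
Sum = 89/1075

P(defect) = 89/1075 ≈ 8.28%


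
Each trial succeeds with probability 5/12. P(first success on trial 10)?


Geometric: P(X=10) = (1-p)^(k-1)×p = (7/12)^9×5/12 = 201768035/61917364224

P(X=10) = 201768035/61917364224 ≈ 0.33%


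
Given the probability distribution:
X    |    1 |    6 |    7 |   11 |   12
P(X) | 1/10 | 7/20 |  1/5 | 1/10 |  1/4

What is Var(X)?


E[X] = 77/10
E[X²] = 353/5
Var(X) = E[X²] - (E[X])² = 353/5 - 5929/100 = 1131/100

Var(X) = 1131/100 ≈ 11.3100


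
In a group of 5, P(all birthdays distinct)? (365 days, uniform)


P(all different) = Π(365-i)/365 for i=0..4
= (365/365)×(364/365)×...×(361/365)
= 0.972864

P ≈ 0.9729 ≈ 97.29%


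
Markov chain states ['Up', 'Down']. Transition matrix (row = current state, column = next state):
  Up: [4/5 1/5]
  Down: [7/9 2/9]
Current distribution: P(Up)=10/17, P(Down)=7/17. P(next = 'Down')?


P(next=Down) = Σᵢ P(now=i)×P(i→Down)
= 10/17×1/5 + 7/17×2/9
= 2/17 + 14/153 = 32/153

P = 32/153 ≈ 0.2092


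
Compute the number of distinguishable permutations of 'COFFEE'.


Letters: 6, freq: {'C': 1, 'O': 1, 'F': 2, 'E': 2}
6!/(1!×1!×2!×2!) = 720/4 = 180

180


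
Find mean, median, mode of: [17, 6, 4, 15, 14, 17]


Sorted: [4, 6, 14, 15, 17, 17]
Mean = 73/6
Median = 29/2
Freq: {17: 2, 6: 1, 4: 1, 15: 1, 14: 1}
Mode: [17]

Mean=73/6, Median=29/2, Mode=17


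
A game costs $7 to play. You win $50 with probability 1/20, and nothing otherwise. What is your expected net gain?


E[gain] = (50-7)×1/20 + (-7)×19/20
= 43/20 - 133/20 = -9/2

Expected net gain = $-9/2 ≈ $-4.50


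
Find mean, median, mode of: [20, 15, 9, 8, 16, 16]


Sorted: [8, 9, 15, 16, 16, 20]
Mean = 84/6 = 14
Median = 31/2
Freq: {20: 1, 15: 1, 9: 1, 8: 1, 16: 2}
Mode: [16]

Mean=14, Median=31/2, Mode=16


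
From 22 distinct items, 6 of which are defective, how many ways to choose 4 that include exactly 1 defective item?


Choose 1 of the 6 defective items and 3 of the other 16 items:
C(6,1)×C(16,3) = 6×560 = 3360

3360


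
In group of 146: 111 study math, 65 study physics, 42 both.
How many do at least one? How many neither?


|A∪B| = 111+65-42 = 134
Neither = 146-134 = 12

At least one: 134; Neither: 12


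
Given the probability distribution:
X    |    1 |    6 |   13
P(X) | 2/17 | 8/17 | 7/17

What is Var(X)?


E[X] = 141/17
E[X²] = 1473/17
Var(X) = E[X²] - (E[X])² = 1473/17 - 19881/289 = 5160/289

Var(X) = 5160/289 ≈ 17.8547


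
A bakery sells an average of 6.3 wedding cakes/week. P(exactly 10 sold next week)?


Poisson(λ=6.3): P(X=10) = e^(-λ)×λ^k/k!
= e^(-6.3) × 6.3^10 / 10!
≈ 0.001836304777 × 98493029.1882 / 3628800 ≈ 0.049841

P(X=10) ≈ 0.049841 ≈ 4.98%


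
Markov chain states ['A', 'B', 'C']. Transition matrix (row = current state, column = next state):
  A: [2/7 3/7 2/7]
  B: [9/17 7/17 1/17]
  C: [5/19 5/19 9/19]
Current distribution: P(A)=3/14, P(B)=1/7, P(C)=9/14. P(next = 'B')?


P(next=B) = Σᵢ P(now=i)×P(i→B)
= 3/14×3/7 + 1/7×7/17 + 9/14×5/19
= 9/98 + 1/17 + 45/266 = 5062/15827

P = 5062/15827 ≈ 0.3198


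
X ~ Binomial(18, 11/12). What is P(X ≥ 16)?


P(X ≥ 16) = Σ P(X=i) for i=16..18
P(X=16) = 781145407680726737/2958148142320582656
P(X=17) = 505447028499293771/1479074071160291328
P(X=18) = 5559917313492231481/26623333280885243904
Sum = 2711034061950757499/3327916660110655488

P(X ≥ 16) = 2711034061950757499/3327916660110655488 ≈ 81.46%


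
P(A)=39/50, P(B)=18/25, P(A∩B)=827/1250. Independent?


P(A)×P(B) = 351/625
P(A∩B) = 827/1250
Not equal → NOT independent

No, not independent


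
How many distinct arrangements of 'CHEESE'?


Letters: 6, freq: {'C': 1, 'H': 1, 'E': 3, 'S': 1}
6!/(1!×1!×3!×1!) = 720/6 = 120

120


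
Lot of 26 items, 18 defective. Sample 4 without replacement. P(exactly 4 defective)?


Hypergeometric: C(18,4)×C(8,0)/C(26,4)
= 3060×1/14950 = 306/1495

P(X=4) = 306/1495 ≈ 20.47%


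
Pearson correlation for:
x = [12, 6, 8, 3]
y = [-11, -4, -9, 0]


n=4, Σx=29, Σy=-24, Σxy=-228, Σx²=253, Σy²=218
r = (4×(-228) - 29×(-24))/√((4×253 - 29²)(4×218 - (-24)²))
= -216/√(171×296) = -216/√50616 ≈ -216/224.9800 ≈ -0.9601

r ≈ -0.9601


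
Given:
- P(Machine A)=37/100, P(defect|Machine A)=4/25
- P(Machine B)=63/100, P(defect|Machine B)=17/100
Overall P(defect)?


P(B) = Σ P(B|Aᵢ)×P(Aᵢ)
  4/25×37/100 = 37/625
  17/100×63/100 = 1071/10000
Sum = 1663/10000

P(defect) = 1663/10000 ≈ 16.63%


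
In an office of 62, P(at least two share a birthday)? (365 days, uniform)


P(all different) = Π(365-i)/365 for i=0..61
= 0.004090
P(match) = 1 - 0.004090 = 0.995910

P ≈ 0.9959 ≈ 99.59%


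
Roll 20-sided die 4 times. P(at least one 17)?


P(no 17)^4 = (19/20)^4 = 130321/160000
P(≥1) = 1 - 130321/160000 = 29679/160000

P = 29679/160000 ≈ 18.55%


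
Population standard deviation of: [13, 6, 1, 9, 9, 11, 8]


Mean = 57/7
  (13-57/7)²=1156/49
  (6-57/7)²=225/49
  (1-57/7)²=2500/49
  (9-57/7)²=36/49
  (9-57/7)²=36/49
  (11-57/7)²=400/49
  (8-57/7)²=1/49
Σ(x-μ)² = 622/7
σ² = (622/7)/7 = 622/49

σ = √(622/49) ≈ 3.5628


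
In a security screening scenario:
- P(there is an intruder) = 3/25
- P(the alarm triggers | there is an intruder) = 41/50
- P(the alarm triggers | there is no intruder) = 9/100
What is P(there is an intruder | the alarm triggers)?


Using Bayes' theorem:
P(A|B) = P(B|A)·P(A) / P(B)

P(the alarm triggers) = 41/50 × 3/25 + 9/100 × 22/25
= 123/1250 + 99/1250 = 111/625

P(there is an intruder|the alarm triggers) = (123/1250) / (111/625) = 41/74

P(there is an intruder|the alarm triggers) = 41/74 ≈ 55.41%


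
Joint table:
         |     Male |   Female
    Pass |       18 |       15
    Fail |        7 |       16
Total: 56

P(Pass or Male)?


P(Pass∨Male) = P(Pass) + P(Male) - P(Pass∧Male)
= (33 + 25 - 18)/56 = 40/56 = 5/7

P = 5/7 ≈ 71.43%


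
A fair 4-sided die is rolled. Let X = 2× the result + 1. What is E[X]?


E[die] = (1+4)/2 = 5/2
E[X] = 2×5/2 + 1 = 6

E[X] = 6


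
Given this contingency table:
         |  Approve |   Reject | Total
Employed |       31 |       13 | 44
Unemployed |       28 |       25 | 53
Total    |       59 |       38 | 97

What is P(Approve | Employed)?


P(Approve | Employed) = 31/(31+13) = 31/44

P(Approve|Employed) = 31/44 ≈ 70.45%


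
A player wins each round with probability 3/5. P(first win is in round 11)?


Geometric: P(X=11) = (1-p)^(k-1)×p = (2/5)^10×3/5 = 3072/48828125

P(X=11) = 3072/48828125 ≈ 0.01%


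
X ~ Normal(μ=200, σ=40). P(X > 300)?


z = (300-200)/40 = 2.5
P(X > 300) = 1 - P(Z ≤ 2.5) = 1 - 0.9938 = 0.0062

P(X > 300) ≈ 0.0062


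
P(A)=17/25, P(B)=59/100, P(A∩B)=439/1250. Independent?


P(A)×P(B) = 1003/2500
P(A∩B) = 439/1250
Not equal → NOT independent

No, not independent


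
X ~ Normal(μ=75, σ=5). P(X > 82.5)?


z = (82.5-75)/5 = 1.5
P(X > 82.5) = 1 - P(Z ≤ 1.5) = 1 - 0.9332 = 0.0668

P(X > 82.5) ≈ 0.0668


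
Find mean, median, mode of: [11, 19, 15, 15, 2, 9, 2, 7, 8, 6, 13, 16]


Sorted: [2, 2, 6, 7, 8, 9, 11, 13, 15, 15, 16, 19]
Mean = 123/12 = 41/4
Median = 10
Freq: {11: 1, 19: 1, 15: 2, 2: 2, 9: 1, 7: 1, 8: 1, 6: 1, 13: 1, 16: 1}
Mode: [2, 15]

Mean=41/4, Median=10, Mode=[2, 15]


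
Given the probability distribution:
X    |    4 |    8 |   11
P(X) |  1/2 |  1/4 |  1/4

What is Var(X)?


E[X] = 27/4
E[X²] = 217/4
Var(X) = E[X²] - (E[X])² = 217/4 - 729/16 = 139/16

Var(X) = 139/16 ≈ 8.6875


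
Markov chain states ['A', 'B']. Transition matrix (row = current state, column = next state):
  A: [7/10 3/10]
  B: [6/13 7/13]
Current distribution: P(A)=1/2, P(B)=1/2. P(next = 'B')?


P(next=B) = Σᵢ P(now=i)×P(i→B)
= 1/2×3/10 + 1/2×7/13
= 3/20 + 7/26 = 109/260

P = 109/260 ≈ 0.4192


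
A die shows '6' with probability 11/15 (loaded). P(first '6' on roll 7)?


Geometric: P(X=7) = (1-p)^(k-1)×p = (4/15)^6×11/15 = 45056/170859375

P(X=7) = 45056/170859375 ≈ 0.03%


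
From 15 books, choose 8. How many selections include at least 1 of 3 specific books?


Complement: C(15,8) - C(12,8) = 6435 - 495 = 5940

5940


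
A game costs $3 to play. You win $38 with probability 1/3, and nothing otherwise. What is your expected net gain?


E[gain] = (38-3)×1/3 + (-3)×2/3
= 35/3 - 2 = 29/3

Expected net gain = $29/3 ≈ $9.67


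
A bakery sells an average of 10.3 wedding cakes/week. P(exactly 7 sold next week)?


Poisson(λ=10.3): P(X=7) = e^(-λ)×λ^k/k!
= e^(-10.3) × 10.3^7 / 7!
≈ 3.363309519e-05 × 12298738.6542 / 5040 ≈ 0.082072

P(X=7) ≈ 0.082072 ≈ 8.21%


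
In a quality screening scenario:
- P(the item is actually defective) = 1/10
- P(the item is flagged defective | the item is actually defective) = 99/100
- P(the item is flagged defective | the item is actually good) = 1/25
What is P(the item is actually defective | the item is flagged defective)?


Using Bayes' theorem:
P(A|B) = P(B|A)·P(A) / P(B)

P(the item is flagged defective) = 99/100 × 1/10 + 1/25 × 9/10
= 99/1000 + 9/250 = 27/200

P(the item is actually defective|the item is flagged defective) = (99/1000) / (27/200) = 11/15

P(the item is actually defective|the item is flagged defective) = 11/15 ≈ 73.33%


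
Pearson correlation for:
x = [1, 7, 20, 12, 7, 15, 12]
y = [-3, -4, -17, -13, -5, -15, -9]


n=7, Σx=74, Σy=-66, Σxy=-895, Σx²=1012, Σy²=814
r = (7×(-895) - 74×(-66))/√((7×1012 - 74²)(7×814 - (-66)²))
= -1381/√(1608×1342) = -1381/√2157936 ≈ -1381/1468.9915 ≈ -0.9401

r ≈ -0.9401


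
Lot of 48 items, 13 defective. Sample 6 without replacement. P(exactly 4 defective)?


Hypergeometric: C(13,4)×C(35,2)/C(48,6)
= 715×595/12271512 = 38675/1115592

P(X=4) = 38675/1115592 ≈ 3.47%


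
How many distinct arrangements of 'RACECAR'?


Letters: 7, freq: {'R': 2, 'A': 2, 'C': 2, 'E': 1}
7!/(2!×2!×2!×1!) = 5040/8 = 630

630
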